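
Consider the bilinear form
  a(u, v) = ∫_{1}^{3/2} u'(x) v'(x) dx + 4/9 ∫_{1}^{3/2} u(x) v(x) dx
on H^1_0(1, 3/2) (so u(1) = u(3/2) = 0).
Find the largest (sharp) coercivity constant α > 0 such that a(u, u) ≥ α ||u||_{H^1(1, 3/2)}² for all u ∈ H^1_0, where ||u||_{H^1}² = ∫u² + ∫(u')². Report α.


α = 4*(1 + 9*π^2)/(9*(1 + 4*π^2))

Coercivity of a(·,·) on H^1_0(1, 3/2) means a(u, u) ≥ α ||u||_{H^1}² for every u ∈ H^1_0.
The interval has length L = 1/2, and Poincaré/coercivity depend only on L. Here a(u, u) = ∫(u')² + (4/9)·∫u².
Here 0 < c = 4/9 < 1. The condition a(u,u) ≥ α||u||_{H^1}² reads (1−α)∫(u')² ≥ (α−c)∫u². Any admissible α is ≤ 1 (rapidly oscillating u have ∫u²/∫(u')² → 0), and α = 1 would force 0 ≥ (1−c)∫u², impossible since c < 1; so 1−α > 0. By the sharp Poincaré inequality on H^1_0 of an interval of length L, ∫(u')² ≥ (π/L)²∫u² with equality for the first sine mode sin(π(x−x₀)/L) (x₀ the left endpoint), so the inequality holds for all u iff (1−α)(π/L)² ≥ α − c, i.e. α ≤ ((π/L)² + c)/((π/L)² + 1) = (1 + c(L/π)²)/(1 + (L/π)²). With (π/L)² = 4*π^2 and c = 4/9, the largest admissible constant is α = ((π/L)² + c)/((π/L)² + 1).
Simplifying, α = 4*(1 + 9*π^2)/(9*(1 + 4*π^2)).


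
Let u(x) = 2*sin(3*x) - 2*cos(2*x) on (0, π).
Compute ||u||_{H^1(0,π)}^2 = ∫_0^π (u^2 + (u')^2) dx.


||u||_{H^1(0,π)}^2 = -48 + 30*π

u'(x) = 4*sin(2*x) + 6*cos(3*x).
Expand u² and (u')² and integrate term by term on (0, π), using: for integers n ≥ 1, ∫_0^π sin²(nx) dx = ∫_0^π cos²(nx) dx = π/2; for n ≠ n', ∫_0^π sin(nx)sin(n'x) dx = ∫_0^π cos(nx)cos(n'x) dx = 0; and by product-to-sum, ∫_0^π sin(nx)cos(n'x) dx = ½∫_0^π [sin((n+n')x) + sin((n−n')x)] dx, which is 0 when n+n' is even and 2n/(n²−n'²) when n+n' is odd (it need not vanish on (0, π)).
  u² squared terms: (-2)²·∫cos(2x)² dx = 4·π/2 = 2*π;  (2)²·∫sin(3x)² dx = 4·π/2 = 2*π.
  u² cross terms: 2·(-2)·(2)·∫cos(2x)·sin(3x) dx = -8·(6/5) = -48/5.
  So ∫_0^π u² dx = 2*π + 2*π − 48/5 = -48/5 + 4*π.
  (u')² squared terms: (4)²·∫sin(2x)² dx = 16·π/2 = 8*π;  (6)²·∫cos(3x)² dx = 36·π/2 = 18*π.
  (u')² cross terms: 2·(4)·(6)·∫sin(2x)·cos(3x) dx = 48·(-4/5) = -192/5.
  So ∫_0^π (u')² dx = 8*π + 18*π − 192/5 = -192/5 + 26*π.
||u||_{H^1}^2 = (-48/5 + 4*π) + (-192/5 + 26*π) = -48 + 30*π.


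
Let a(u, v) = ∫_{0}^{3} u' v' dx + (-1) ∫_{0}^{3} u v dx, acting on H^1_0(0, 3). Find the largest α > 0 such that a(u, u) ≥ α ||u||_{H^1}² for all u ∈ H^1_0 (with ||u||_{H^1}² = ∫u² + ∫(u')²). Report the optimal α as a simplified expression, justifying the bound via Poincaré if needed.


α = (-9 + π^2)/(9 + π^2)

Coercivity of a(·,·) on H^1_0(0, 3) means a(u, u) ≥ α ||u||_{H^1}² for every u ∈ H^1_0.
The interval has length L = 3, and Poincaré/coercivity depend only on L. Here a(u, u) = ∫(u')² + (-1)·∫u².
Here c = -1 < 0 with |c| < (π/L)² = π^2/9, so coercivity still holds. The condition a(u,u) ≥ α||u||_{H^1}² reads (1−α)∫(u')² ≥ (α−c)∫u². Any admissible α is ≤ 1 (rapidly oscillating u have ∫u²/∫(u')² → 0), and α = 1 would force 0 ≥ (1−c)∫u², impossible since c < 1; so 1−α > 0. By the sharp Poincaré inequality on H^1_0 of an interval of length L, ∫(u')² ≥ (π/L)²∫u² with equality for the first sine mode sin(π(x−x₀)/L) (x₀ the left endpoint), so the inequality holds for all u iff (1−α)(π/L)² ≥ α − c, i.e. α ≤ ((π/L)² + c)/((π/L)² + 1) = (1 + c(L/π)²)/(1 + (L/π)²). (Direct route, valid since c ≤ 0: Poincaré gives c∫u² ≥ c(L/π)²∫(u')², so a(u,u) ≥ (1 + c(L/π)²)∫(u')², while ||u||_{H^1}² ≤ (1 + (L/π)²)∫(u')²; dividing yields the same α.) With (π/L)² = π^2/9 and c = -1, the largest admissible constant is α = ((π/L)² + c)/((π/L)² + 1).
Simplifying, α = (-9 + π^2)/(9 + π^2).


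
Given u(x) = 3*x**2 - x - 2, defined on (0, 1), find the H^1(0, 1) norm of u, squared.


||u||_{H^1}^2 = 289/30

The H^1 norm (squared) on an interval (0, L) is
  ||u||_{H^1}^2 = ∫_0^L u(x)^2 dx + ∫_0^L u'(x)^2 dx.
Compute u'(x) = 6*x - 1.
Then u(x)^2 = 9*x**4 - 6*x**3 - 11*x**2 + 4*x + 4 and u'(x)^2 = 36*x**2 - 12*x + 1.
Integrate each monomial from 0 to 1 using ∫_0^1 c·x^n dx = c·1^(n+1)/(n+1):
  ∫_0^1 u(x)^2 dx = ∫_0^1 (9*x^4 - 6*x^3 - 11*x^2 + 4*x + 4) dx. Term by term:
    ∫_0^1 9*x^4 dx = 9/5;  ∫_0^1 -6*x^3 dx = -3/2;  ∫_0^1 -11*x^2 dx = -11/3;
    ∫_0^1 4*x dx = 2;  ∫_0^1 4 dx = 4.
  Sum: 9/5 − 3/2 − 11/3 + 2 + 4 = 79/30.
  ∫_0^1 u'(x)^2 dx = ∫_0^1 (36*x^2 - 12*x + 1) dx. Term by term:
    ∫_0^1 36*x^2 dx = 12;  ∫_0^1 -12*x dx = -6;  ∫_0^1 1 dx = 1.
  Sum: 12 − 6 + 1 = 7.
Adding: ||u||_{H^1}^2 = 79/30 + 7 = 289/30.


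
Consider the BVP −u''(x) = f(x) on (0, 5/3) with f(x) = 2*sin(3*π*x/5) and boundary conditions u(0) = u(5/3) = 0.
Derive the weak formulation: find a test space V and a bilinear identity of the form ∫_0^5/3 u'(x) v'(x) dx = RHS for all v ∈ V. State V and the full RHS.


V = H^1_0(0, 5/3) (so v(0) = v(5/3) = 0); weak form: ∫_0^5/3 u'v' dx = ∫_0^5/3 (2*sin(3*π*x/5)) v dx for all v ∈ V.

Multiply both sides by a test function v and integrate from 0 to 5/3:
  ∫_0^5/3 −u''(x) v(x) dx = ∫_0^5/3 f(x) v(x) dx.
Integrate the LHS by parts once:
  ∫_0^5/3 −u'' v dx = −[u'(x) v(x)]_0^5/3 + ∫_0^5/3 u'(x) v'(x) dx.
Thus ∫_0^5/3 u'(x) v'(x) dx = ∫_0^5/3 f(x) v(x) dx + [u'(x) v(x)]_0^5/3.
Choose V so that boundary terms are either known or forced to vanish.
u is Dirichlet: u(0) = u(5/3) = 0. Let V = H^1_0(0, 5/3); then v(0) = v(5/3) = 0, and [u' v]_0^5/3 = 0.
Weak formulation: find u (satisfying any essential BC) such that ∫_0^5/3 u'(x) v'(x) dx = ∫_0^5/3 f v dx for all v ∈ V.
Substituting f(x) = 2*sin(3*π*x/5), the right-hand side is ∫_0^5/3 (2*sin(3*π*x/5)) v dx.


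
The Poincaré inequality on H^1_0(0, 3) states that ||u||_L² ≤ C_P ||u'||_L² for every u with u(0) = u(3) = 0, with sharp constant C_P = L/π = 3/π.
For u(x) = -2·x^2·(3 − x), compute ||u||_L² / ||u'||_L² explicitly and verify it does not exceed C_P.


||u||_L² / ||u'||_L² = 3*sqrt(14)/14 < C_P = 3/π.

u(x) = -2·x^2·(3 − x), so u'(x) = 6*x*(x - 2).
u(x) = -2·x^2·(3 − x) vanishes at x = 0 and x = 3, so u ∈ H^1_0(0, 3). Differentiate via the product rule and integrate the resulting polynomials term by term.
  ∫_0^3 u² dx = ∫_0^3 (4*x^6 - 24*x^5 + 36*x^4) dx. Term by term:
    ∫_0^3 4*x^6 dx = 8748/7;  ∫_0^3 -24*x^5 dx = -2916;  ∫_0^3 36*x^4 dx = 8748/5.
  Sum: 8748/7 − 2916 + 8748/5 = 2916/35.
  ∫_0^3 (u')² dx = ∫_0^3 (36*x^4 - 144*x^3 + 144*x^2) dx. Term by term:
    ∫_0^3 36*x^4 dx = 8748/5;  ∫_0^3 -144*x^3 dx = -2916;  ∫_0^3 144*x^2 dx = 1296.
  Sum: 8748/5 − 2916 + 1296 = 648/5.
∫_0^3 u² dx = 2916/35, so ||u||_L² = 54*sqrt(35)/35.
∫_0^3 (u')² dx = 648/5, so ||u'||_L² = 18*sqrt(10)/5.
Ratio ||u||_L² / ||u'||_L² = 3*sqrt(14)/14.
Sharp Poincaré constant on H^1_0(0, 3) is C_P = L/π = 3/π, achieved by sin(π/3·x).
A polynomial bump cannot attain the sharp Poincaré constant (only the first sine eigenfunction does), so the ratio is strictly less than C_P, consistent with ||u||_L² ≤ C_P ||u'||_L².


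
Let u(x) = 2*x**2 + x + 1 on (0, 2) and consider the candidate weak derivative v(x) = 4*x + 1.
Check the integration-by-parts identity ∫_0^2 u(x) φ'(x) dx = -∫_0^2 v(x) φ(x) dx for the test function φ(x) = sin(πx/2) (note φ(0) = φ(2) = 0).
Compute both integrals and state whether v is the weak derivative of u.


LHS = -20/π, RHS = -20/π. Yes, v = u' weakly.

u(x) = 2*x**2 + x + 1, classical derivative u'(x) = 4*x + 1.
φ(x) = sin(πx/2), so φ'(x) = π*cos(π*x/2)/2.
Note φ(0) = φ(2) = 0, so the boundary term u·φ vanishes.
LHS = ∫_0^2 u(x) φ'(x) dx = ∫_0^2 (π*x^2*cos(π*x/2) + π*x*cos(π*x/2)/2 + π*cos(π*x/2)/2) dx. Term by term:
  ∫_0^2 π*cos(π*x/2)/2 dx = 0;  ∫_0^2 π*x^2*cos(π*x/2) dx = -16/π;  ∫_0^2 π*x*cos(π*x/2)/2 dx = -4/π.
Sum: 0 − 16/π − 4/π = -20/π.
So LHS = -20/π.
∫_0^2 v(x) φ(x) dx = ∫_0^2 (4*x*sin(π*x/2) + sin(π*x/2)) dx. Term by term:
  ∫_0^2 4*x*sin(π*x/2) dx = 16/π;  ∫_0^2 sin(π*x/2) dx = 4/π.
Sum: 16/π + 4/π = 20/π.
So RHS = -∫_0^2 v(x) φ(x) dx = -20/π.
LHS = RHS, so the identity holds for this test φ.
Moreover u is smooth here and v(x) = u'(x) = 4*x + 1 pointwise, so the identity holds for every test function. Hence v is the weak derivative of u.


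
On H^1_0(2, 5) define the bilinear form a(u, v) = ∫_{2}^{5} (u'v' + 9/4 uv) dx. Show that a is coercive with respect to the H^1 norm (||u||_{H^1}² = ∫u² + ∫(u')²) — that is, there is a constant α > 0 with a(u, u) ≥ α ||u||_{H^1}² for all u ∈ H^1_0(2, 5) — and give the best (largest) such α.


α = 1

Coercivity of a(·,·) on H^1_0(2, 5) means a(u, u) ≥ α ||u||_{H^1}² for every u ∈ H^1_0.
The interval has length L = 3, and Poincaré/coercivity depend only on L. Here a(u, u) = ∫(u')² + (9/4)·∫u².
Here c = 9/4 ≥ 1, so a(u,u) = ∫(u')² + c∫u² ≥ ∫(u')² + ∫u² = ||u||_{H^1}², i.e. α = 1 works. No larger α is possible: a(u,u) ≥ α||u||_{H^1}² means (1−α)∫(u')² ≥ (α−c)∫u², and for the modes u_n = sin(nπ(x−x₀)/L) (x₀ the left endpoint) one has ∫u_n²/∫(u_n')² = (L/(nπ))² → 0, so a(u_n,u_n)/||u_n||_{H^1}² → 1. Hence the optimal constant is α = 1.
Therefore α = 1.


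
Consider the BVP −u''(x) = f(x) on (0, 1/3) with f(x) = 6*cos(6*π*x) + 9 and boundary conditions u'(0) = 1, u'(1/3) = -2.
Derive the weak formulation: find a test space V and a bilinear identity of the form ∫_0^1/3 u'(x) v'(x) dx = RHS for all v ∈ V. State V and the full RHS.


V = H^1(0, 1/3) (v unrestricted at boundary; u is determined up to an additive constant); weak form: ∫_0^1/3 u'v' dx = ∫_0^1/3 (6*cos(6*π*x) + 9) v dx − 2·v(1/3) − v(0) for all v ∈ V.

Multiply both sides by a test function v and integrate from 0 to 1/3:
  ∫_0^1/3 −u''(x) v(x) dx = ∫_0^1/3 f(x) v(x) dx.
Integrate the LHS by parts once:
  ∫_0^1/3 −u'' v dx = −[u'(x) v(x)]_0^1/3 + ∫_0^1/3 u'(x) v'(x) dx.
Thus ∫_0^1/3 u'(x) v'(x) dx = ∫_0^1/3 f(x) v(x) dx + [u'(x) v(x)]_0^1/3.
Choose V so that boundary terms are either known or forced to vanish.
u has inhomogeneous Neumann u'(0) = 1, u'(1/3) = -2. [u' v]_0^1/3 = (-2)·v(1/3) − (1)·v(0) = − 2·v(1/3) − v(0). Take V = H^1(0, 1/3); boundary term becomes part of RHS.
Weak formulation: find u (satisfying any essential BC) such that ∫_0^1/3 u'(x) v'(x) dx = ∫_0^1/3 f v dx − 2·v(1/3) − v(0) for all v ∈ V (Neumann data are natural BCs: they enter the RHS as boundary terms).
Substituting f(x) = 6*cos(6*π*x) + 9, the right-hand side is ∫_0^1/3 (6*cos(6*π*x) + 9) v dx − 2·v(1/3) − v(0).
Compatibility check (pure Neumann): taking v ≡ 1 ∈ V gives 0 = ∫_0^1/3 f dx + (-2) − (1), i.e. ∫_0^1/3 f dx must equal u'(0) − u'(1/3) = 3. Indeed ∫_0^1/3 (6*cos(6*π*x) + 9) dx = 3, so the data are compatible. The solution is then unique only up to an additive constant (fix it e.g. by requiring ∫_0^1/3 u dx = 0).


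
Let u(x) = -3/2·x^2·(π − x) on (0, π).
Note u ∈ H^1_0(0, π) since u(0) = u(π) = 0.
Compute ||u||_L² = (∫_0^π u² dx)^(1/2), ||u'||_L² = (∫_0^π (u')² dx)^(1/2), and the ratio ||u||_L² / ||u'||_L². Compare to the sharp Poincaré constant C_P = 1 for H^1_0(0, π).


||u||_L² / ||u'||_L² = sqrt(14)*π/14 < C_P = 1.

u(x) = -3/2·x^2·(π − x), so u'(x) = 3*x*(3*x - 2*π)/2.
u(x) = -3/2·x^2·(π − x) vanishes at x = 0 and x = π, so u ∈ H^1_0(0, π). Differentiate via the product rule and integrate the resulting polynomials term by term.
  ∫_0^π u² dx = ∫_0^π (9*x^6/4 - 9*π*x^5/2 + 9*π^2*x^4/4) dx. Term by term:
    ∫_0^π 9*x^6/4 dx = 9*π^7/28;  ∫_0^π -9*π*x^5/2 dx = -3*π^7/4;  ∫_0^π 9*π^2*x^4/4 dx = 9*π^7/20.
  Sum: 9*π^7/28 − 3*π^7/4 + 9*π^7/20 = 3*π^7/140.
  ∫_0^π (u')² dx = ∫_0^π (81*x^4/4 - 27*π*x^3 + 9*π^2*x^2) dx. Term by term:
    ∫_0^π 81*x^4/4 dx = 81*π^5/20;  ∫_0^π -27*π*x^3 dx = -27*π^5/4;  ∫_0^π 9*π^2*x^2 dx = 3*π^5.
  Sum: 81*π^5/20 − 27*π^5/4 + 3*π^5 = 3*π^5/10.
∫_0^π u² dx = 3*π^7/140, so ||u||_L² = sqrt(105)*π^(7/2)/70.
∫_0^π (u')² dx = 3*π^5/10, so ||u'||_L² = sqrt(30)*π^(5/2)/10.
Ratio ||u||_L² / ||u'||_L² = sqrt(14)*π/14.
Sharp Poincaré constant on H^1_0(0, π) is C_P = L/π = 1, achieved by sin(x).
A polynomial bump cannot attain the sharp Poincaré constant (only the first sine eigenfunction does), so the ratio is strictly less than C_P, consistent with ||u||_L² ≤ C_P ||u'||_L².


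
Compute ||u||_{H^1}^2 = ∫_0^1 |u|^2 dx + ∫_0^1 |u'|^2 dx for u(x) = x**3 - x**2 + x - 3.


||u||_{H^1}^2 = 827/105

The H^1 norm (squared) on an interval (0, L) is
  ||u||_{H^1}^2 = ∫_0^L u(x)^2 dx + ∫_0^L u'(x)^2 dx.
Compute u'(x) = 3*x**2 - 2*x + 1.
Then u(x)^2 = x**6 - 2*x**5 + 3*x**4 - 8*x**3 + 7*x**2 - 6*x + 9 and u'(x)^2 = 9*x**4 - 12*x**3 + 10*x**2 - 4*x + 1.
Integrate each monomial from 0 to 1 using ∫_0^1 c·x^n dx = c·1^(n+1)/(n+1):
  ∫_0^1 u(x)^2 dx = ∫_0^1 (x^6 - 2*x^5 + 3*x^4 - 8*x^3 + 7*x^2 - 6*x + 9) dx. Term by term:
    ∫_0^1 x^6 dx = 1/7;  ∫_0^1 -2*x^5 dx = -1/3;  ∫_0^1 3*x^4 dx = 3/5;
    ∫_0^1 -8*x^3 dx = -2;  ∫_0^1 7*x^2 dx = 7/3;  ∫_0^1 -6*x dx = -3;
    ∫_0^1 9 dx = 9.
  Sum: 1/7 − 1/3 + 3/5 − 2 + 7/3 − 3 + 9 = 236/35.
  ∫_0^1 u'(x)^2 dx = ∫_0^1 (9*x^4 - 12*x^3 + 10*x^2 - 4*x + 1) dx. Term by term:
    ∫_0^1 9*x^4 dx = 9/5;  ∫_0^1 -12*x^3 dx = -3;  ∫_0^1 10*x^2 dx = 10/3;
    ∫_0^1 -4*x dx = -2;  ∫_0^1 1 dx = 1.
  Sum: 9/5 − 3 + 10/3 − 2 + 1 = 17/15.
Adding: ||u||_{H^1}^2 = 236/35 + 17/15 = 827/105.


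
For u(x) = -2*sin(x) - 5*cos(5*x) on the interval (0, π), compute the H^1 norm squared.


||u||_{H^1(0,π)}^2 = 329*π

u'(x) = 25*sin(5*x) - 2*cos(x).
Expand u² and (u')² and integrate term by term on (0, π), using: for integers n ≥ 1, ∫_0^π sin²(nx) dx = ∫_0^π cos²(nx) dx = π/2; for n ≠ n', ∫_0^π sin(nx)sin(n'x) dx = ∫_0^π cos(nx)cos(n'x) dx = 0; and by product-to-sum, ∫_0^π sin(nx)cos(n'x) dx = ½∫_0^π [sin((n+n')x) + sin((n−n')x)] dx, which is 0 when n+n' is even and 2n/(n²−n'²) when n+n' is odd (it need not vanish on (0, π)).
  u² squared terms: (-5)²·∫cos(5x)² dx = 25·π/2 = 25*π/2;  (-2)²·∫sin(x)² dx = 4·π/2 = 2*π.
  u² cross terms: 2·(-5)·(-2)·∫cos(5x)·sin(x) dx = 20·(0) = 0.
  So ∫_0^π u² dx = 25*π/2 + 2*π + 0 = 29*π/2.
  (u')² squared terms: (-2)²·∫cos(x)² dx = 4·π/2 = 2*π;  (25)²·∫sin(5x)² dx = 625·π/2 = 625*π/2.
  (u')² cross terms: 2·(-2)·(25)·∫cos(x)·sin(5x) dx = -100·(0) = 0.
  So ∫_0^π (u')² dx = 2*π + 625*π/2 + 0 = 629*π/2.
||u||_{H^1}^2 = (29*π/2) + (629*π/2) = 329*π.


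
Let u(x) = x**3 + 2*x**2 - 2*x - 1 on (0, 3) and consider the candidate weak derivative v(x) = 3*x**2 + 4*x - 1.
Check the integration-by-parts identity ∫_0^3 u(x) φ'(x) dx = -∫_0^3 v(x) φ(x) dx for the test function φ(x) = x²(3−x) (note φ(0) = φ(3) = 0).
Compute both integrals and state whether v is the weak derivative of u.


LHS = -108, RHS = -459/4. No, v is not the weak derivative of u.

u(x) = x**3 + 2*x**2 - 2*x - 1, classical derivative u'(x) = 3*x**2 + 4*x - 2.
φ(x) = x²(3−x), so φ'(x) = 3*x*(2 - x).
Note φ(0) = φ(3) = 0, so the boundary term u·φ vanishes.
LHS = ∫_0^3 u(x) φ'(x) dx = ∫_0^3 (-3*x^5 + 18*x^3 - 9*x^2 - 6*x) dx. Term by term:
  ∫_0^3 -3*x^5 dx = -729/2;  ∫_0^3 18*x^3 dx = 729/2;  ∫_0^3 -9*x^2 dx = -81;
  ∫_0^3 -6*x dx = -27.
Sum: -729/2 + 729/2 − 81 − 27 = -108.
So LHS = -108.
∫_0^3 v(x) φ(x) dx = ∫_0^3 (-3*x^5 + 5*x^4 + 13*x^3 - 3*x^2) dx. Term by term:
  ∫_0^3 -3*x^5 dx = -729/2;  ∫_0^3 5*x^4 dx = 243;  ∫_0^3 13*x^3 dx = 1053/4;
  ∫_0^3 -3*x^2 dx = -27.
Sum: -729/2 + 243 + 1053/4 − 27 = 459/4.
So RHS = -∫_0^3 v(x) φ(x) dx = -459/4.
LHS − RHS = 27/4 ≠ 0, so the identity fails.
(For a valid weak derivative the identity must hold for EVERY test function, in particular this one. The failure shows v is NOT the weak derivative of u.)
Correct weak derivative would be u'(x) = 3*x**2 + 4*x - 2.


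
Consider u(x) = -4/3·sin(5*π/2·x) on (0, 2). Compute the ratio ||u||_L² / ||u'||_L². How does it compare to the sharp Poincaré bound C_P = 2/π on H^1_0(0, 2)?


||u||_L² / ||u'||_L² = 2/(5*π) < C_P = 2/π.

u(x) = -4/3·sin(5*π/2·x), so u'(x) = -10*π*cos(5*π*x/2)/3.
Writing u(x) = A·sin(kπx/L) with A = -4/3 and k = 5, use ∫_0^L sin²(kπx/L) dx = L/2 and ∫_0^L cos²(kπx/L) dx = L/2.
u² = 16/9·sin²(5*π/2·x) and (u')² = 100*π^2/9·cos²(5*π/2·x), and each of sin², cos² integrates to L/2 = 1 over (0, 2).
∫_0^2 u² dx = 16/9, so ||u||_L² = 4/3.
∫_0^2 (u')² dx = 100*π^2/9, so ||u'||_L² = 10*π/3.
Ratio ||u||_L² / ||u'||_L² = 2/(5*π).
Sharp Poincaré constant on H^1_0(0, 2) is C_P = L/π = 2/π, achieved by sin(π/2·x).
This is the k = 5 harmonic; the ratio L/(kπ) is strictly less than C_P = L/π, consistent with the sharp inequality ||u||_L² ≤ C_P ||u'||_L².


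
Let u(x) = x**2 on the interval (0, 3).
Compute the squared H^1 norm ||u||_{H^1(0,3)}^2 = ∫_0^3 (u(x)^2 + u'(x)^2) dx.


||u||_{H^1}^2 = 423/5

The H^1 norm (squared) on an interval (0, L) is
  ||u||_{H^1}^2 = ∫_0^L u(x)^2 dx + ∫_0^L u'(x)^2 dx.
Compute u'(x) = 2*x.
Then u(x)^2 = x**4 and u'(x)^2 = 4*x**2.
Integrate each monomial from 0 to 3 using ∫_0^3 c·x^n dx = c·3^(n+1)/(n+1):
  ∫_0^3 u(x)^2 dx = ∫_0^3 (x^4) dx. Term by term:
    ∫_0^3 x^4 dx = 243/5.
  ∫_0^3 u'(x)^2 dx = ∫_0^3 (4*x^2) dx. Term by term:
    ∫_0^3 4*x^2 dx = 36.
Adding: ||u||_{H^1}^2 = 243/5 + 36 = 423/5.


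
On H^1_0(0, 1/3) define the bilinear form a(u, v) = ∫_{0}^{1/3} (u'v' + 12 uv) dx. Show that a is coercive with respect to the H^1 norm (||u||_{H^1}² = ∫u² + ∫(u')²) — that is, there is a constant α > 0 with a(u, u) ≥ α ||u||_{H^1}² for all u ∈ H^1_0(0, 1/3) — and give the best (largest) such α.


α = 1

Coercivity of a(·,·) on H^1_0(0, 1/3) means a(u, u) ≥ α ||u||_{H^1}² for every u ∈ H^1_0.
The interval has length L = 1/3, and Poincaré/coercivity depend only on L. Here a(u, u) = ∫(u')² + (12)·∫u².
Here c = 12 ≥ 1, so a(u,u) = ∫(u')² + c∫u² ≥ ∫(u')² + ∫u² = ||u||_{H^1}², i.e. α = 1 works. No larger α is possible: a(u,u) ≥ α||u||_{H^1}² means (1−α)∫(u')² ≥ (α−c)∫u², and for the modes u_n = sin(nπ(x−x₀)/L) (x₀ the left endpoint) one has ∫u_n²/∫(u_n')² = (L/(nπ))² → 0, so a(u_n,u_n)/||u_n||_{H^1}² → 1. Hence the optimal constant is α = 1.
Therefore α = 1.


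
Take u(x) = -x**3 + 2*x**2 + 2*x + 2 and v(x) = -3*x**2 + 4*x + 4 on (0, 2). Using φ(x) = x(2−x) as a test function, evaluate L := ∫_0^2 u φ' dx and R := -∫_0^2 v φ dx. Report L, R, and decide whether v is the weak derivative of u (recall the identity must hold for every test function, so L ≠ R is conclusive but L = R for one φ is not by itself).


LHS = -16/5, RHS = -88/15. No, v is not the weak derivative of u.

u(x) = -x**3 + 2*x**2 + 2*x + 2, classical derivative u'(x) = -3*x**2 + 4*x + 2.
φ(x) = x(2−x), so φ'(x) = 2 - 2*x.
Note φ(0) = φ(2) = 0, so the boundary term u·φ vanishes.
LHS = ∫_0^2 u(x) φ'(x) dx = ∫_0^2 (2*x^4 - 6*x^3 + 4) dx. Term by term:
  ∫_0^2 2*x^4 dx = 64/5;  ∫_0^2 -6*x^3 dx = -24;  ∫_0^2 4 dx = 8.
Sum: 64/5 − 24 + 8 = -16/5.
So LHS = -16/5.
∫_0^2 v(x) φ(x) dx = ∫_0^2 (3*x^4 - 10*x^3 + 4*x^2 + 8*x) dx. Term by term:
  ∫_0^2 3*x^4 dx = 96/5;  ∫_0^2 -10*x^3 dx = -40;  ∫_0^2 4*x^2 dx = 32/3;
  ∫_0^2 8*x dx = 16.
Sum: 96/5 − 40 + 32/3 + 16 = 88/15.
So RHS = -∫_0^2 v(x) φ(x) dx = -88/15.
LHS − RHS = 8/3 ≠ 0, so the identity fails.
(For a valid weak derivative the identity must hold for EVERY test function, in particular this one. The failure shows v is NOT the weak derivative of u.)
Correct weak derivative would be u'(x) = -3*x**2 + 4*x + 2.


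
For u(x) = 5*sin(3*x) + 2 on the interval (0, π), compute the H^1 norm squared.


||u||_{H^1(0,π)}^2 = 40/3 + 129*π

u'(x) = 15*cos(3*x).
Expand u² and (u')² and integrate term by term on (0, π), using: for integers n ≥ 1, ∫_0^π sin²(nx) dx = ∫_0^π cos²(nx) dx = π/2; for n ≠ n', ∫_0^π sin(nx)sin(n'x) dx = ∫_0^π cos(nx)cos(n'x) dx = 0; and by product-to-sum, ∫_0^π sin(nx)cos(n'x) dx = ½∫_0^π [sin((n+n')x) + sin((n−n')x)] dx, which is 0 when n+n' is even and 2n/(n²−n'²) when n+n' is odd (it need not vanish on (0, π)). For the constant mode: ∫_0^π 1 dx = π, ∫_0^π cos(nx) dx = 0, ∫_0^π sin(nx) dx = (1−(−1)^n)/n.
  u² squared terms: (2)²·∫1 dx = 4·π = 4*π;  (5)²·∫sin(3x)² dx = 25·π/2 = 25*π/2.
  u² cross terms: 2·(2)·(5)·∫1·sin(3x) dx = 20·(2/3) = 40/3.
  So ∫_0^π u² dx = 4*π + 25*π/2 + 40/3 = 40/3 + 33*π/2.
  (u')² squared terms: (15)²·∫cos(3x)² dx = 225·π/2 = 225*π/2.
  So ∫_0^π (u')² dx = 225*π/2.
||u||_{H^1}^2 = (40/3 + 33*π/2) + (225*π/2) = 40/3 + 129*π.


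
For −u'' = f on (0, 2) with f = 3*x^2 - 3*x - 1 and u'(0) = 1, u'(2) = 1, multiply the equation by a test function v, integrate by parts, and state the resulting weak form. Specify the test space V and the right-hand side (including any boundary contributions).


V = H^1(0, 2) (v unrestricted at boundary; u is determined up to an additive constant); weak form: ∫_0^2 u'v' dx = ∫_0^2 (3*x^2 - 3*x - 1) v dx + v(2) − v(0) for all v ∈ V.

Multiply both sides by a test function v and integrate from 0 to 2:
  ∫_0^2 −u''(x) v(x) dx = ∫_0^2 f(x) v(x) dx.
Integrate the LHS by parts once:
  ∫_0^2 −u'' v dx = −[u'(x) v(x)]_0^2 + ∫_0^2 u'(x) v'(x) dx.
Thus ∫_0^2 u'(x) v'(x) dx = ∫_0^2 f(x) v(x) dx + [u'(x) v(x)]_0^2.
Choose V so that boundary terms are either known or forced to vanish.
u has inhomogeneous Neumann u'(0) = 1, u'(2) = 1. [u' v]_0^2 = (1)·v(2) − (1)·v(0) = v(2) − v(0). Take V = H^1(0, 2); boundary term becomes part of RHS.
Weak formulation: find u (satisfying any essential BC) such that ∫_0^2 u'(x) v'(x) dx = ∫_0^2 f v dx + v(2) − v(0) for all v ∈ V (Neumann data are natural BCs: they enter the RHS as boundary terms).
Substituting f(x) = 3*x^2 - 3*x - 1, the right-hand side is ∫_0^2 (3*x^2 - 3*x - 1) v dx + v(2) − v(0).
Compatibility check (pure Neumann): taking v ≡ 1 ∈ V gives 0 = ∫_0^2 f dx + (1) − (1), i.e. ∫_0^2 f dx must equal u'(0) − u'(2) = 0. Indeed ∫_0^2 (3*x^2 - 3*x - 1) dx = 0, so the data are compatible. The solution is then unique only up to an additive constant (fix it e.g. by requiring ∫_0^2 u dx = 0).


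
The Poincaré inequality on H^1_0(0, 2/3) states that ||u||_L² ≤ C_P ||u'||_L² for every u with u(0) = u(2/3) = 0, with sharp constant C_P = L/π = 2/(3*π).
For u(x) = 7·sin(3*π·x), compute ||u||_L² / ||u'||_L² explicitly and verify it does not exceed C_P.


||u||_L² / ||u'||_L² = 1/(3*π) < C_P = 2/(3*π).

u(x) = 7·sin(3*π·x), so u'(x) = 21*π*cos(3*π*x).
Writing u(x) = A·sin(kπx/L) with A = 7 and k = 2, use ∫_0^L sin²(kπx/L) dx = L/2 and ∫_0^L cos²(kπx/L) dx = L/2.
u² = 49·sin²(3*π·x) and (u')² = 441*π^2·cos²(3*π·x), and each of sin², cos² integrates to L/2 = 1/3 over (0, 2/3).
∫_0^2/3 u² dx = 49/3, so ||u||_L² = 7*sqrt(3)/3.
∫_0^2/3 (u')² dx = 147*π^2, so ||u'||_L² = 7*sqrt(3)*π.
Ratio ||u||_L² / ||u'||_L² = 1/(3*π).
Sharp Poincaré constant on H^1_0(0, 2/3) is C_P = L/π = 2/(3*π), achieved by sin(3*π/2·x).
This is the k = 2 harmonic; the ratio L/(kπ) is strictly less than C_P = L/π, consistent with the sharp inequality ||u||_L² ≤ C_P ||u'||_L².


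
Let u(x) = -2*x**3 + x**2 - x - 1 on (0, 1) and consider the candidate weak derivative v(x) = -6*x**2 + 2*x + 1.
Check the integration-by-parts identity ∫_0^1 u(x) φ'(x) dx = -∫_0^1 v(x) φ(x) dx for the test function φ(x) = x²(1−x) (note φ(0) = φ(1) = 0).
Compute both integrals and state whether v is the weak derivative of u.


LHS = 11/60, RHS = 1/60. No, v is not the weak derivative of u.

u(x) = -2*x**3 + x**2 - x - 1, classical derivative u'(x) = -6*x**2 + 2*x - 1.
φ(x) = x²(1−x), so φ'(x) = x*(2 - 3*x).
Note φ(0) = φ(1) = 0, so the boundary term u·φ vanishes.
LHS = ∫_0^1 u(x) φ'(x) dx = ∫_0^1 (6*x^5 - 7*x^4 + 5*x^3 + x^2 - 2*x) dx. Term by term:
  ∫_0^1 6*x^5 dx = 1;  ∫_0^1 -7*x^4 dx = -7/5;  ∫_0^1 5*x^3 dx = 5/4;
  ∫_0^1 x^2 dx = 1/3;  ∫_0^1 -2*x dx = -1.
Sum: 1 − 7/5 + 5/4 + 1/3 − 1 = 11/60.
So LHS = 11/60.
∫_0^1 v(x) φ(x) dx = ∫_0^1 (6*x^5 - 8*x^4 + x^3 + x^2) dx. Term by term:
  ∫_0^1 6*x^5 dx = 1;  ∫_0^1 -8*x^4 dx = -8/5;  ∫_0^1 x^3 dx = 1/4;
  ∫_0^1 x^2 dx = 1/3.
Sum: 1 − 8/5 + 1/4 + 1/3 = -1/60.
So RHS = -∫_0^1 v(x) φ(x) dx = 1/60.
LHS − RHS = 1/6 ≠ 0, so the identity fails.
(For a valid weak derivative the identity must hold for EVERY test function, in particular this one. The failure shows v is NOT the weak derivative of u.)
Correct weak derivative would be u'(x) = -6*x**2 + 2*x - 1.


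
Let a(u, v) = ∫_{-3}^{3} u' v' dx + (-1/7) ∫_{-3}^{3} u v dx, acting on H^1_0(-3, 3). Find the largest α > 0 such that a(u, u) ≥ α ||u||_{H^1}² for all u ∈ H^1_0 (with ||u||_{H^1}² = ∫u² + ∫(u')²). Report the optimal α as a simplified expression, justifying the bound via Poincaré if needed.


α = (-36/7 + π^2)/(π^2 + 36)

Coercivity of a(·,·) on H^1_0(-3, 3) means a(u, u) ≥ α ||u||_{H^1}² for every u ∈ H^1_0.
The interval has length L = 6, and Poincaré/coercivity depend only on L. Here a(u, u) = ∫(u')² + (-1/7)·∫u².
Here c = -1/7 < 0 with |c| < (π/L)² = π^2/36, so coercivity still holds. The condition a(u,u) ≥ α||u||_{H^1}² reads (1−α)∫(u')² ≥ (α−c)∫u². Any admissible α is ≤ 1 (rapidly oscillating u have ∫u²/∫(u')² → 0), and α = 1 would force 0 ≥ (1−c)∫u², impossible since c < 1; so 1−α > 0. By the sharp Poincaré inequality on H^1_0 of an interval of length L, ∫(u')² ≥ (π/L)²∫u² with equality for the first sine mode sin(π(x−x₀)/L) (x₀ the left endpoint), so the inequality holds for all u iff (1−α)(π/L)² ≥ α − c, i.e. α ≤ ((π/L)² + c)/((π/L)² + 1) = (1 + c(L/π)²)/(1 + (L/π)²). (Direct route, valid since c ≤ 0: Poincaré gives c∫u² ≥ c(L/π)²∫(u')², so a(u,u) ≥ (1 + c(L/π)²)∫(u')², while ||u||_{H^1}² ≤ (1 + (L/π)²)∫(u')²; dividing yields the same α.) With (π/L)² = π^2/36 and c = -1/7, the largest admissible constant is α = ((π/L)² + c)/((π/L)² + 1).
Simplifying, α = (-36/7 + π^2)/(π^2 + 36).


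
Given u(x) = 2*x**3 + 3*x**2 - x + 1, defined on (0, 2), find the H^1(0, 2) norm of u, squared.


||u||_{H^1}^2 = 84232/105

The H^1 norm (squared) on an interval (0, L) is
  ||u||_{H^1}^2 = ∫_0^L u(x)^2 dx + ∫_0^L u'(x)^2 dx.
Compute u'(x) = 6*x**2 + 6*x - 1.
Then u(x)^2 = 4*x**6 + 12*x**5 + 5*x**4 - 2*x**3 + 7*x**2 - 2*x + 1 and u'(x)^2 = 36*x**4 + 72*x**3 + 24*x**2 - 12*x + 1.
Integrate each monomial from 0 to 2 using ∫_0^2 c·x^n dx = c·2^(n+1)/(n+1):
  ∫_0^2 u(x)^2 dx = ∫_0^2 (4*x^6 + 12*x^5 + 5*x^4 - 2*x^3 + 7*x^2 - 2*x + 1) dx. Term by term:
    ∫_0^2 4*x^6 dx = 512/7;  ∫_0^2 12*x^5 dx = 128;  ∫_0^2 5*x^4 dx = 32;
    ∫_0^2 -2*x^3 dx = -8;  ∫_0^2 7*x^2 dx = 56/3;  ∫_0^2 -2*x dx = -4;
    ∫_0^2 1 dx = 2.
  Sum: 512/7 + 128 + 32 − 8 + 56/3 − 4 + 2 = 5078/21.
  ∫_0^2 u'(x)^2 dx = ∫_0^2 (36*x^4 + 72*x^3 + 24*x^2 - 12*x + 1) dx. Term by term:
    ∫_0^2 36*x^4 dx = 1152/5;  ∫_0^2 72*x^3 dx = 288;  ∫_0^2 24*x^2 dx = 64;
    ∫_0^2 -12*x dx = -24;  ∫_0^2 1 dx = 2.
  Sum: 1152/5 + 288 + 64 − 24 + 2 = 2802/5.
Adding: ||u||_{H^1}^2 = 5078/21 + 2802/5 = 84232/105.


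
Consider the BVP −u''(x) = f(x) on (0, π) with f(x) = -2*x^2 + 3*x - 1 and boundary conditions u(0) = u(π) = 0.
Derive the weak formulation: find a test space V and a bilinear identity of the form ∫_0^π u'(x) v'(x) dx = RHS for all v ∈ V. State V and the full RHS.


V = H^1_0(0, π) (so v(0) = v(π) = 0); weak form: ∫_0^π u'v' dx = ∫_0^π (-2*x^2 + 3*x - 1) v dx for all v ∈ V.

Multiply both sides by a test function v and integrate from 0 to π:
  ∫_0^π −u''(x) v(x) dx = ∫_0^π f(x) v(x) dx.
Integrate the LHS by parts once:
  ∫_0^π −u'' v dx = −[u'(x) v(x)]_0^π + ∫_0^π u'(x) v'(x) dx.
Thus ∫_0^π u'(x) v'(x) dx = ∫_0^π f(x) v(x) dx + [u'(x) v(x)]_0^π.
Choose V so that boundary terms are either known or forced to vanish.
u is Dirichlet: u(0) = u(π) = 0. Let V = H^1_0(0, π); then v(0) = v(π) = 0, and [u' v]_0^π = 0.
Weak formulation: find u (satisfying any essential BC) such that ∫_0^π u'(x) v'(x) dx = ∫_0^π f v dx for all v ∈ V.
Substituting f(x) = -2*x^2 + 3*x - 1, the right-hand side is ∫_0^π (-2*x^2 + 3*x - 1) v dx.


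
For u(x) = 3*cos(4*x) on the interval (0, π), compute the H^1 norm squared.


||u||_{H^1(0,π)}^2 = 153*π/2

u'(x) = -12*sin(4*x).
Expand u² and (u')² and integrate term by term on (0, π), using: for integers n ≥ 1, ∫_0^π sin²(nx) dx = ∫_0^π cos²(nx) dx = π/2; for n ≠ n', ∫_0^π sin(nx)sin(n'x) dx = ∫_0^π cos(nx)cos(n'x) dx = 0; and by product-to-sum, ∫_0^π sin(nx)cos(n'x) dx = ½∫_0^π [sin((n+n')x) + sin((n−n')x)] dx, which is 0 when n+n' is even and 2n/(n²−n'²) when n+n' is odd (it need not vanish on (0, π)).
  u² squared terms: (3)²·∫cos(4x)² dx = 9·π/2 = 9*π/2.
  So ∫_0^π u² dx = 9*π/2.
  (u')² squared terms: (-12)²·∫sin(4x)² dx = 144·π/2 = 72*π.
  So ∫_0^π (u')² dx = 72*π.
||u||_{H^1}^2 = (9*π/2) + (72*π) = 153*π/2.


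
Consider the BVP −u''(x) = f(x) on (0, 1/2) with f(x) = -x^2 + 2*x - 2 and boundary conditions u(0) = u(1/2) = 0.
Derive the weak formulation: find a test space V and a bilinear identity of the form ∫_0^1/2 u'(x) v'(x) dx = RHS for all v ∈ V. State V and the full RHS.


V = H^1_0(0, 1/2) (so v(0) = v(1/2) = 0); weak form: ∫_0^1/2 u'v' dx = ∫_0^1/2 (-x^2 + 2*x - 2) v dx for all v ∈ V.

Multiply both sides by a test function v and integrate from 0 to 1/2:
  ∫_0^1/2 −u''(x) v(x) dx = ∫_0^1/2 f(x) v(x) dx.
Integrate the LHS by parts once:
  ∫_0^1/2 −u'' v dx = −[u'(x) v(x)]_0^1/2 + ∫_0^1/2 u'(x) v'(x) dx.
Thus ∫_0^1/2 u'(x) v'(x) dx = ∫_0^1/2 f(x) v(x) dx + [u'(x) v(x)]_0^1/2.
Choose V so that boundary terms are either known or forced to vanish.
u is Dirichlet: u(0) = u(1/2) = 0. Let V = H^1_0(0, 1/2); then v(0) = v(1/2) = 0, and [u' v]_0^1/2 = 0.
Weak formulation: find u (satisfying any essential BC) such that ∫_0^1/2 u'(x) v'(x) dx = ∫_0^1/2 f v dx for all v ∈ V.
Substituting f(x) = -x^2 + 2*x - 2, the right-hand side is ∫_0^1/2 (-x^2 + 2*x - 2) v dx.


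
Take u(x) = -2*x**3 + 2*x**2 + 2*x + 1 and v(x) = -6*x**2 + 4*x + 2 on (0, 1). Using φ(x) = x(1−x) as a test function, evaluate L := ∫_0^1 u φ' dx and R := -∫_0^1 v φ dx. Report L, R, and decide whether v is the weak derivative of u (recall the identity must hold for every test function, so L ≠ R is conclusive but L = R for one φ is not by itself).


LHS = -11/30, RHS = -11/30. Yes, v = u' weakly.

u(x) = -2*x**3 + 2*x**2 + 2*x + 1, classical derivative u'(x) = -6*x**2 + 4*x + 2.
φ(x) = x(1−x), so φ'(x) = 1 - 2*x.
Note φ(0) = φ(1) = 0, so the boundary term u·φ vanishes.
LHS = ∫_0^1 u(x) φ'(x) dx = ∫_0^1 (4*x^4 - 6*x^3 - 2*x^2 + 1) dx. Term by term:
  ∫_0^1 4*x^4 dx = 4/5;  ∫_0^1 -6*x^3 dx = -3/2;  ∫_0^1 -2*x^2 dx = -2/3;
  ∫_0^1 1 dx = 1.
Sum: 4/5 − 3/2 − 2/3 + 1 = -11/30.
So LHS = -11/30.
∫_0^1 v(x) φ(x) dx = ∫_0^1 (6*x^4 - 10*x^3 + 2*x^2 + 2*x) dx. Term by term:
  ∫_0^1 6*x^4 dx = 6/5;  ∫_0^1 -10*x^3 dx = -5/2;  ∫_0^1 2*x^2 dx = 2/3;
  ∫_0^1 2*x dx = 1.
Sum: 6/5 − 5/2 + 2/3 + 1 = 11/30.
So RHS = -∫_0^1 v(x) φ(x) dx = -11/30.
LHS = RHS, so the identity holds for this test φ.
Moreover u is smooth here and v(x) = u'(x) = -6*x**2 + 4*x + 2 pointwise, so the identity holds for every test function. Hence v is the weak derivative of u.


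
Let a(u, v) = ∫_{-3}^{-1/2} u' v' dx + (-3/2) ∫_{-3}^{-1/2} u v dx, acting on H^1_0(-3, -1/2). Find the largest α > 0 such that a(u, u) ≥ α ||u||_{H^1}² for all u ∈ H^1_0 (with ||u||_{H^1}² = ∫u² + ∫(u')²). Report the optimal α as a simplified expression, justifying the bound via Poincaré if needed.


α = (-75 + 8*π^2)/(2*(25 + 4*π^2))

Coercivity of a(·,·) on H^1_0(-3, -1/2) means a(u, u) ≥ α ||u||_{H^1}² for every u ∈ H^1_0.
The interval has length L = 5/2, and Poincaré/coercivity depend only on L. Here a(u, u) = ∫(u')² + (-3/2)·∫u².
Here c = -3/2 < 0 with |c| < (π/L)² = 4*π^2/25, so coercivity still holds. The condition a(u,u) ≥ α||u||_{H^1}² reads (1−α)∫(u')² ≥ (α−c)∫u². Any admissible α is ≤ 1 (rapidly oscillating u have ∫u²/∫(u')² → 0), and α = 1 would force 0 ≥ (1−c)∫u², impossible since c < 1; so 1−α > 0. By the sharp Poincaré inequality on H^1_0 of an interval of length L, ∫(u')² ≥ (π/L)²∫u² with equality for the first sine mode sin(π(x−x₀)/L) (x₀ the left endpoint), so the inequality holds for all u iff (1−α)(π/L)² ≥ α − c, i.e. α ≤ ((π/L)² + c)/((π/L)² + 1) = (1 + c(L/π)²)/(1 + (L/π)²). (Direct route, valid since c ≤ 0: Poincaré gives c∫u² ≥ c(L/π)²∫(u')², so a(u,u) ≥ (1 + c(L/π)²)∫(u')², while ||u||_{H^1}² ≤ (1 + (L/π)²)∫(u')²; dividing yields the same α.) With (π/L)² = 4*π^2/25 and c = -3/2, the largest admissible constant is α = ((π/L)² + c)/((π/L)² + 1).
Simplifying, α = (-75 + 8*π^2)/(2*(25 + 4*π^2)).


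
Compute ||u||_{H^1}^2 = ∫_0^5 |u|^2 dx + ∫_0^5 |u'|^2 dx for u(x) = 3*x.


||u||_{H^1}^2 = 420

The H^1 norm (squared) on an interval (0, L) is
  ||u||_{H^1}^2 = ∫_0^L u(x)^2 dx + ∫_0^L u'(x)^2 dx.
Compute u'(x) = 3.
Then u(x)^2 = 9*x**2 and u'(x)^2 = 9.
Integrate each monomial from 0 to 5 using ∫_0^5 c·x^n dx = c·5^(n+1)/(n+1):
  ∫_0^5 u(x)^2 dx = ∫_0^5 (9*x^2) dx. Term by term:
    ∫_0^5 9*x^2 dx = 375.
  ∫_0^5 u'(x)^2 dx = ∫_0^5 (9) dx. Term by term:
    ∫_0^5 9 dx = 45.
Adding: ||u||_{H^1}^2 = 375 + 45 = 420.


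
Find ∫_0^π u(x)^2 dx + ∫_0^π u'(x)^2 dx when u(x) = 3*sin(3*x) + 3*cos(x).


||u||_{H^1(0,π)}^2 = 54*π

u'(x) = -3*sin(x) + 9*cos(3*x).
Expand u² and (u')² and integrate term by term on (0, π), using: for integers n ≥ 1, ∫_0^π sin²(nx) dx = ∫_0^π cos²(nx) dx = π/2; for n ≠ n', ∫_0^π sin(nx)sin(n'x) dx = ∫_0^π cos(nx)cos(n'x) dx = 0; and by product-to-sum, ∫_0^π sin(nx)cos(n'x) dx = ½∫_0^π [sin((n+n')x) + sin((n−n')x)] dx, which is 0 when n+n' is even and 2n/(n²−n'²) when n+n' is odd (it need not vanish on (0, π)).
  u² squared terms: (3)²·∫cos(x)² dx = 9·π/2 = 9*π/2;  (3)²·∫sin(3x)² dx = 9·π/2 = 9*π/2.
  u² cross terms: 2·(3)·(3)·∫cos(x)·sin(3x) dx = 18·(0) = 0.
  So ∫_0^π u² dx = 9*π/2 + 9*π/2 + 0 = 9*π.
  (u')² squared terms: (-3)²·∫sin(x)² dx = 9·π/2 = 9*π/2;  (9)²·∫cos(3x)² dx = 81·π/2 = 81*π/2.
  (u')² cross terms: 2·(-3)·(9)·∫sin(x)·cos(3x) dx = -54·(0) = 0.
  So ∫_0^π (u')² dx = 9*π/2 + 81*π/2 + 0 = 45*π.
||u||_{H^1}^2 = (9*π) + (45*π) = 54*π.


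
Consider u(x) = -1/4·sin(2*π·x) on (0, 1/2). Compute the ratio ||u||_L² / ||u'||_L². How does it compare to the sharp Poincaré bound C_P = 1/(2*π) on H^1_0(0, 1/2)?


||u||_L² / ||u'||_L² = 1/(2*π) = C_P.

u(x) = -1/4·sin(2*π·x), so u'(x) = -π*cos(2*π*x)/2.
Writing u(x) = A·sin(kπx/L) with A = -1/4 and k = 1, use ∫_0^L sin²(kπx/L) dx = L/2 and ∫_0^L cos²(kπx/L) dx = L/2.
u² = 1/16·sin²(2*π·x) and (u')² = π^2/4·cos²(2*π·x), and each of sin², cos² integrates to L/2 = 1/4 over (0, 1/2).
∫_0^1/2 u² dx = 1/64, so ||u||_L² = 1/8.
∫_0^1/2 (u')² dx = π^2/16, so ||u'||_L² = π/4.
Ratio ||u||_L² / ||u'||_L² = 1/(2*π).
Sharp Poincaré constant on H^1_0(0, 1/2) is C_P = L/π = 1/(2*π), achieved by sin(2*π·x).
This is the k = 1 eigenfunction (up to amplitude), so the ratio equals the sharp Poincaré constant exactly.


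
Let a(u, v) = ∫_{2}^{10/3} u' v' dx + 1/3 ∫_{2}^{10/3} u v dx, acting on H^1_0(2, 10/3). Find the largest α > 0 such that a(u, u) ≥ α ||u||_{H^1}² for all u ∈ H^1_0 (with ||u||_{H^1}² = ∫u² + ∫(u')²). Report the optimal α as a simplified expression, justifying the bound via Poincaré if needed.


α = (16 + 27*π^2)/(3*(16 + 9*π^2))

Coercivity of a(·,·) on H^1_0(2, 10/3) means a(u, u) ≥ α ||u||_{H^1}² for every u ∈ H^1_0.
The interval has length L = 4/3, and Poincaré/coercivity depend only on L. Here a(u, u) = ∫(u')² + (1/3)·∫u².
Here 0 < c = 1/3 < 1. The condition a(u,u) ≥ α||u||_{H^1}² reads (1−α)∫(u')² ≥ (α−c)∫u². Any admissible α is ≤ 1 (rapidly oscillating u have ∫u²/∫(u')² → 0), and α = 1 would force 0 ≥ (1−c)∫u², impossible since c < 1; so 1−α > 0. By the sharp Poincaré inequality on H^1_0 of an interval of length L, ∫(u')² ≥ (π/L)²∫u² with equality for the first sine mode sin(π(x−x₀)/L) (x₀ the left endpoint), so the inequality holds for all u iff (1−α)(π/L)² ≥ α − c, i.e. α ≤ ((π/L)² + c)/((π/L)² + 1) = (1 + c(L/π)²)/(1 + (L/π)²). With (π/L)² = 9*π^2/16 and c = 1/3, the largest admissible constant is α = ((π/L)² + c)/((π/L)² + 1).
Simplifying, α = (16 + 27*π^2)/(3*(16 + 9*π^2)).


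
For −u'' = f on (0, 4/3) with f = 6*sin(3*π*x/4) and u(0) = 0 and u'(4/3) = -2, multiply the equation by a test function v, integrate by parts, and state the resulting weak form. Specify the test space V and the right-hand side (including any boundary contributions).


V = {v ∈ H^1(0, 4/3) : v(0) = 0} (test functions vanish at x = 0 where u is specified); weak form: ∫_0^4/3 u'v' dx = ∫_0^4/3 (6*sin(3*π*x/4)) v dx − 2·v(4/3) for all v ∈ V.

Multiply both sides by a test function v and integrate from 0 to 4/3:
  ∫_0^4/3 −u''(x) v(x) dx = ∫_0^4/3 f(x) v(x) dx.
Integrate the LHS by parts once:
  ∫_0^4/3 −u'' v dx = −[u'(x) v(x)]_0^4/3 + ∫_0^4/3 u'(x) v'(x) dx.
Thus ∫_0^4/3 u'(x) v'(x) dx = ∫_0^4/3 f(x) v(x) dx + [u'(x) v(x)]_0^4/3.
Choose V so that boundary terms are either known or forced to vanish.
Mixed BC: u(0) = 0 (Dirichlet) and u'(4/3) = -2 (Neumann). Define V = {v ∈ H^1(0, 4/3) : v(0) = 0}. Then [u' v]_0^4/3 = u'(4/3)·v(4/3) − u'(0)·0 = − 2·v(4/3).
Weak formulation: find u (satisfying any essential BC) such that ∫_0^4/3 u'(x) v'(x) dx = ∫_0^4/3 f v dx − 2·v(4/3) for all v ∈ V (Dirichlet at 0 absorbed into V; Neumann datum at x = 4/3 contributes the boundary term).
Substituting f(x) = 6*sin(3*π*x/4), the right-hand side is ∫_0^4/3 (6*sin(3*π*x/4)) v dx − 2·v(4/3).


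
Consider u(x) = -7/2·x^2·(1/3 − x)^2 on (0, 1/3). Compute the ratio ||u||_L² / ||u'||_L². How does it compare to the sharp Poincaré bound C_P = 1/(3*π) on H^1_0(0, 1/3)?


||u||_L² / ||u'||_L² = sqrt(3)/18 < C_P = 1/(3*π).

u(x) = -7/2·x^2·(1/3 − x)^2, so u'(x) = 7*x*(-18*x^2 + 9*x - 1)/9.
u(x) = -7/2·x^2·(1/3 − x)^2 vanishes at x = 0 and x = 1/3, so u ∈ H^1_0(0, 1/3). Differentiate via the product rule and integrate the resulting polynomials term by term.
  ∫_0^1/3 u² dx = ∫_0^1/3 (49*x^8/4 - 49*x^7/3 + 49*x^6/6 - 49*x^5/27 + 49*x^4/324) dx. Term by term:
    ∫_0^1/3 49*x^8/4 dx = 49/708588;  ∫_0^1/3 -49*x^7/3 dx = -49/157464;  ∫_0^1/3 49*x^6/6 dx = 7/13122;
    ∫_0^1/3 -49*x^5/27 dx = -49/118098;  ∫_0^1/3 49*x^4/324 dx = 49/393660.
  Sum: 49/708588 − 49/157464 + 7/13122 − 49/118098 + 49/393660 = 7/7085880.
  ∫_0^1/3 (u')² dx = ∫_0^1/3 (196*x^6 - 196*x^5 + 637*x^4/9 - 98*x^3/9 + 49*x^2/81) dx. Term by term:
    ∫_0^1/3 196*x^6 dx = 28/2187;  ∫_0^1/3 -196*x^5 dx = -98/2187;  ∫_0^1/3 637*x^4/9 dx = 637/10935;
    ∫_0^1/3 -98*x^3/9 dx = -49/1458;  ∫_0^1/3 49*x^2/81 dx = 49/6561.
  Sum: 28/2187 − 98/2187 + 637/10935 − 49/1458 + 49/6561 = 7/65610.
∫_0^1/3 u² dx = 7/7085880, so ||u||_L² = sqrt(210)/14580.
∫_0^1/3 (u')² dx = 7/65610, so ||u'||_L² = sqrt(70)/810.
Ratio ||u||_L² / ||u'||_L² = sqrt(3)/18.
Sharp Poincaré constant on H^1_0(0, 1/3) is C_P = L/π = 1/(3*π), achieved by sin(3*π·x).
A polynomial bump cannot attain the sharp Poincaré constant (only the first sine eigenfunction does), so the ratio is strictly less than C_P, consistent with ||u||_L² ≤ C_P ||u'||_L².
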